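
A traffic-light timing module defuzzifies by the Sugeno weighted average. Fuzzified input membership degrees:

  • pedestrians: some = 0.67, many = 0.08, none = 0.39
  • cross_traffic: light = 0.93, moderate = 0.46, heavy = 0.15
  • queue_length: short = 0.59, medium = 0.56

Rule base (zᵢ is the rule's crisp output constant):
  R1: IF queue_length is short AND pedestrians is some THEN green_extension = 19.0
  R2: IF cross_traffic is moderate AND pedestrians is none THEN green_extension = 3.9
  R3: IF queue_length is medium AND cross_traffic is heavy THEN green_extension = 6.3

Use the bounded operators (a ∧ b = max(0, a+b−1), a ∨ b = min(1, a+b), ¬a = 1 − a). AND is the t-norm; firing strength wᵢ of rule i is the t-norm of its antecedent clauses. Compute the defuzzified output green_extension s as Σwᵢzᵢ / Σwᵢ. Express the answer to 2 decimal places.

19.00

R1 (z=19.0): short=0.59, some=0.67; AND[max(0, a+b−1)] → w = 0.26
R2 (z=3.9): moderate=0.46, none=0.39; AND[max(0, a+b−1)] → w = 0.00
R3 (z=6.3): medium=0.56, heavy=0.15; AND[max(0, a+b−1)] → w = 0.00
Weighted average = (0.26·19.0 + 0.00·3.9 + 0.00·6.3) / (0.26 + 0.00 + 0.00)
  = 4.9400 / 0.2600 = 19.00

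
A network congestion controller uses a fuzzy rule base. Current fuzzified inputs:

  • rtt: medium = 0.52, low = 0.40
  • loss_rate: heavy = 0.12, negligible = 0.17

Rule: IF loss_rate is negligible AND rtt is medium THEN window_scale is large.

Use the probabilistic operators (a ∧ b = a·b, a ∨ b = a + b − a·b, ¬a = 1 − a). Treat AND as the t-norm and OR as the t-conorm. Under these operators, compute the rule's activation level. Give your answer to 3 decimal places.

firing strength: negligible=0.17, medium=0.52; AND[a·b] → w = 0.0884

0.088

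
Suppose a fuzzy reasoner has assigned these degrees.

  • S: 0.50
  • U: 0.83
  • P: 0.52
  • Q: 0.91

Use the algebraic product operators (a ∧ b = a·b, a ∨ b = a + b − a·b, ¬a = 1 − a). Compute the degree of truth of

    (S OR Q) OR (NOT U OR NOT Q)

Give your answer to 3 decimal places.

0.966

S OR Q = a + b − a·b on (0.5000, 0.9100) = 0.9550
NOT U = 1 − 0.8300 = 0.1700
NOT Q = 1 − 0.9100 = 0.0900
NOT U OR NOT Q = a + b − a·b on (0.1700, 0.0900) = 0.2447
(S OR Q) OR (NOT U OR NOT Q) = a + b − a·b on (0.9550, 0.2447) = 0.9660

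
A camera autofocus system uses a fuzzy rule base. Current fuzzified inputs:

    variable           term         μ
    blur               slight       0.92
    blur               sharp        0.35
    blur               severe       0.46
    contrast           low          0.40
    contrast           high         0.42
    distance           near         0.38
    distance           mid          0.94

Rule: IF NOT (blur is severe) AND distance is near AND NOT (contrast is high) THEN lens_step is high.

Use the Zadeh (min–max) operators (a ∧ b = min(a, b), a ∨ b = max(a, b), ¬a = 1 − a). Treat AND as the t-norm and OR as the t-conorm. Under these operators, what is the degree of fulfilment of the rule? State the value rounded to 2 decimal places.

0.38

firing strength: ¬severe=1−0.46=0.54, near=0.38, ¬high=1−0.42=0.58; AND[min(a, b)] → w = 0.38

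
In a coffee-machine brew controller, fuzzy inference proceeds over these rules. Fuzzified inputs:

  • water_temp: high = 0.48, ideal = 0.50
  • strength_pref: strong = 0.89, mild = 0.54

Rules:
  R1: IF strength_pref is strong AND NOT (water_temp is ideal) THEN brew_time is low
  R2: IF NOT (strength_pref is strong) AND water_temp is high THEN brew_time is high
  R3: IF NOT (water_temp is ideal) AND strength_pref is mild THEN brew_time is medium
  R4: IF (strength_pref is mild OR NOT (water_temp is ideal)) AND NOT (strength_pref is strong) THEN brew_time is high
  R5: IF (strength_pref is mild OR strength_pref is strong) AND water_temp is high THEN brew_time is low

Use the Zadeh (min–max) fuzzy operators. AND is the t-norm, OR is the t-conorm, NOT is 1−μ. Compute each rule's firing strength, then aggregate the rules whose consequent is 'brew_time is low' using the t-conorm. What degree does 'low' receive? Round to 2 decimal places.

0.50

R1: strong=0.89, ¬ideal=1−0.50=0.50; AND[min(a, b)] → w = 0.50
R2: ¬strong=1−0.89=0.11, high=0.48; AND[min(a, b)] → w = 0.11
R3: ¬ideal=1−0.50=0.50, mild=0.54; AND[min(a, b)] → w = 0.50
R4: (mild=0.54 OR ¬ideal=1−0.50=0.50) = 0.54; AND[min(a, b)] with ¬strong=1−0.89=0.11 → w = 0.11
R5: (mild=0.54 OR strong=0.89) = 0.89; AND[min(a, b)] with high=0.48 → w = 0.48
Rules with consequent 'low': {R1, R5} → strengths 0.50, 0.48
Aggregate via t-conorm [max(a, b)]: 0.50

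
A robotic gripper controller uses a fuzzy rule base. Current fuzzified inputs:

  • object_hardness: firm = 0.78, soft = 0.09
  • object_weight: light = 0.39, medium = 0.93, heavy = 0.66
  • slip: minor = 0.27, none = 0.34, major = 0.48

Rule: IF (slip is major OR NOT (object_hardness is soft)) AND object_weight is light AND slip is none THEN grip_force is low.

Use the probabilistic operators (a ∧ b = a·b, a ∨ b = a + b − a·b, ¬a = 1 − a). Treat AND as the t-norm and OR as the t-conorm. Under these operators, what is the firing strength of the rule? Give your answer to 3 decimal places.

0.126

firing strength: (major=0.48 OR ¬soft=1−0.09=0.91) = 0.9532; AND[a·b] with light=0.39, none=0.34 → w = 0.1264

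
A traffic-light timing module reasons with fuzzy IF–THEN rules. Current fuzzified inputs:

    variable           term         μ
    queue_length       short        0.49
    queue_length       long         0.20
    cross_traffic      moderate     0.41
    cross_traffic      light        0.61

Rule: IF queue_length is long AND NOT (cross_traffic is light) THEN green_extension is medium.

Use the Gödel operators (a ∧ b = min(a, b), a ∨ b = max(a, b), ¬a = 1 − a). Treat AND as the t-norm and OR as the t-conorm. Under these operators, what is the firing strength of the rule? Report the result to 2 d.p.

firing strength: long=0.20, ¬light=1−0.61=0.39; AND[min(a, b)] → w = 0.20

0.20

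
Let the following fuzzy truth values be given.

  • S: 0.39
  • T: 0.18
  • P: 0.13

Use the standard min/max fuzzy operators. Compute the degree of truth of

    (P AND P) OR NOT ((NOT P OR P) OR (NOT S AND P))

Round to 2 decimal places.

P AND P = min(a, b) on (0.13, 0.13) = 0.13
NOT P = 1 − 0.13 = 0.87
NOT P OR P = max(a, b) on (0.87, 0.13) = 0.87
NOT S = 1 − 0.39 = 0.61
NOT S AND P = min(a, b) on (0.61, 0.13) = 0.13
(NOT P OR P) OR (NOT S AND P) = max(a, b) on (0.87, 0.13) = 0.87
NOT ((NOT P OR P) OR (NOT S AND P)) = 1 − 0.87 = 0.13
(P AND P) OR NOT ((NOT P OR P) OR (NOT S AND P)) = max(a, b) on (0.13, 0.13) = 0.13

0.13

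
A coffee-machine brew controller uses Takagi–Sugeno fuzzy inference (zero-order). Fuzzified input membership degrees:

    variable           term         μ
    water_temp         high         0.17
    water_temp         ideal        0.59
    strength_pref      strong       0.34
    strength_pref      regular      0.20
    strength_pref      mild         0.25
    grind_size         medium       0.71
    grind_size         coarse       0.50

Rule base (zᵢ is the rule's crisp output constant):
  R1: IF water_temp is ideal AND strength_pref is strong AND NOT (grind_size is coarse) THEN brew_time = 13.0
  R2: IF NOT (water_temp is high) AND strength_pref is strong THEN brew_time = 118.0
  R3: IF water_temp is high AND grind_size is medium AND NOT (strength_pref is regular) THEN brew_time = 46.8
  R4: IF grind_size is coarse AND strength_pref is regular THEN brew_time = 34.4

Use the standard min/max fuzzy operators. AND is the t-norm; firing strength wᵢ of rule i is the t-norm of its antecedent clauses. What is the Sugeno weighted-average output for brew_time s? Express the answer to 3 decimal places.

56.549

R1 (z=13.0): ideal=0.59, strong=0.34, ¬coarse=1−0.50=0.50; AND[min(a, b)] → w = 0.34
R2 (z=118.0): ¬high=1−0.17=0.83, strong=0.34; AND[min(a, b)] → w = 0.34
R3 (z=46.8): high=0.17, medium=0.71, ¬regular=1−0.20=0.80; AND[min(a, b)] → w = 0.17
R4 (z=34.4): coarse=0.50, regular=0.20; AND[min(a, b)] → w = 0.20
Weighted average = (0.34·13.0 + 0.34·118.0 + 0.17·46.8 + 0.20·34.4) / (0.34 + 0.34 + 0.17 + 0.20)
  = 59.3760 / 1.0500 = 56.549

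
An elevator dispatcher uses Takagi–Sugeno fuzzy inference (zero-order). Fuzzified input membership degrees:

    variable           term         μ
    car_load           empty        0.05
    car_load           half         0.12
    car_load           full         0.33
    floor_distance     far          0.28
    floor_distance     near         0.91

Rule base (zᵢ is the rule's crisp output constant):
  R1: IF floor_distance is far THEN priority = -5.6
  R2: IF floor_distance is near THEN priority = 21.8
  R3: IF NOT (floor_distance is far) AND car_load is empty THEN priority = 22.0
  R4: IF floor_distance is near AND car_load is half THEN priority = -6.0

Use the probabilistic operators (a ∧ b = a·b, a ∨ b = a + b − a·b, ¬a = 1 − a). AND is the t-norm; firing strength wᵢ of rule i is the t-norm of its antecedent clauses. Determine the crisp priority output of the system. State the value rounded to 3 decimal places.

R1 (z=-5.6): far=0.28 → w = 0.2800
R2 (z=21.8): near=0.91 → w = 0.9100
R3 (z=22.0): ¬far=1−0.28=0.72, empty=0.05; AND[a·b] → w = 0.0360
R4 (z=-6.0): near=0.91, half=0.12; AND[a·b] → w = 0.1092
Weighted average = (0.2800·-5.6 + 0.9100·21.8 + 0.0360·22.0 + 0.1092·-6.0) / (0.2800 + 0.9100 + 0.0360 + 0.1092)
  = 18.4068 / 1.3352 = 13.786

13.786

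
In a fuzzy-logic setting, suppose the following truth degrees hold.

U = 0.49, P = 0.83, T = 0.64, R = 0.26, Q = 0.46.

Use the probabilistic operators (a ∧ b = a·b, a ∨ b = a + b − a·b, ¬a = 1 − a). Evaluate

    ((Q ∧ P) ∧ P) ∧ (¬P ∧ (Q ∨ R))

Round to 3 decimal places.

Q ∧ P = a·b on (0.4600, 0.8300) = 0.3818
(Q ∧ P) ∧ P = a·b on (0.3818, 0.8300) = 0.3169
¬P = 1 − 0.8300 = 0.1700
Q ∨ R = a + b − a·b on (0.4600, 0.2600) = 0.6004
¬P ∧ (Q ∨ R) = a·b on (0.1700, 0.6004) = 0.1021
((Q ∧ P) ∧ P) ∧ (¬P ∧ (Q ∨ R)) = a·b on (0.3169, 0.1021) = 0.0323

0.032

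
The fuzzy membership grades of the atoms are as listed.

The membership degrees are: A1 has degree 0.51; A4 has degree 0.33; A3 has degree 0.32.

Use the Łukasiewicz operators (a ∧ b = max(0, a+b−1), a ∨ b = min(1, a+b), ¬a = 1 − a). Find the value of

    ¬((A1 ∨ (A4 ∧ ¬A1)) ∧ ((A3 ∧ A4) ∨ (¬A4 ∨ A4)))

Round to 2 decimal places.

¬A1 = 1 − 0.51 = 0.49
A4 ∧ ¬A1 = max(0, a+b−1) on (0.33, 0.49) = 0.00
A1 ∨ (A4 ∧ ¬A1) = min(1, a+b) on (0.51, 0.00) = 0.51
A3 ∧ A4 = max(0, a+b−1) on (0.32, 0.33) = 0.00
¬A4 = 1 − 0.33 = 0.67
¬A4 ∨ A4 = min(1, a+b) on (0.67, 0.33) = 1.00
(A3 ∧ A4) ∨ (¬A4 ∨ A4) = min(1, a+b) on (0.00, 1.00) = 1.00
(A1 ∨ (A4 ∧ ¬A1)) ∧ ((A3 ∧ A4) ∨ (¬A4 ∨ A4)) = max(0, a+b−1) on (0.51, 1.00) = 0.51
¬((A1 ∨ (A4 ∧ ¬A1)) ∧ ((A3 ∧ A4) ∨ (¬A4 ∨ A4))) = 1 − 0.51 = 0.49

0.49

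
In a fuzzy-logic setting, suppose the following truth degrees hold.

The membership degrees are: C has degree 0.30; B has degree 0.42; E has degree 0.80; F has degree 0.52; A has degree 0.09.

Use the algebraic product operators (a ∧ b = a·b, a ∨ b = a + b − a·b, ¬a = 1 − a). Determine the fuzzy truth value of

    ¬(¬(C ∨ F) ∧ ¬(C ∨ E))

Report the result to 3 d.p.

0.953

C ∨ F = a + b − a·b on (0.3000, 0.5200) = 0.6640
¬(C ∨ F) = 1 − 0.6640 = 0.3360
C ∨ E = a + b − a·b on (0.3000, 0.8000) = 0.8600
¬(C ∨ E) = 1 − 0.8600 = 0.1400
¬(C ∨ F) ∧ ¬(C ∨ E) = a·b on (0.3360, 0.1400) = 0.0470
¬(¬(C ∨ F) ∧ ¬(C ∨ E)) = 1 − 0.0470 = 0.9530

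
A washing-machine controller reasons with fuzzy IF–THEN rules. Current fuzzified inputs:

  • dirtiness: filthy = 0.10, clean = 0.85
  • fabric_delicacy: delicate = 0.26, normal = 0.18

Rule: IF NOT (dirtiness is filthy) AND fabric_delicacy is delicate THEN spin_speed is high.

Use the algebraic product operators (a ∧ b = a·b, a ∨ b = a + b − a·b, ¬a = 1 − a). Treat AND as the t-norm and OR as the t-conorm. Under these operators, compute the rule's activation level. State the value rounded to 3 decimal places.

firing strength: ¬filthy=1−0.10=0.90, delicate=0.26; AND[a·b] → w = 0.2340

0.234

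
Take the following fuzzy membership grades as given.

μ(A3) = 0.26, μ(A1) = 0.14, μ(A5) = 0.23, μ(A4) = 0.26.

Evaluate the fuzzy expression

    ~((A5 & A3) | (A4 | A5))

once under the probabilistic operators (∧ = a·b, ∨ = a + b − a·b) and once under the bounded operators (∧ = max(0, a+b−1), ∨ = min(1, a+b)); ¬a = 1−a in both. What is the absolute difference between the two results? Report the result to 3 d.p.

Under probabilistic:
  A5 & A3 = a·b on (0.2300, 0.2600) = 0.0598
  A4 | A5 = a + b − a·b on (0.2600, 0.2300) = 0.4302
  (A5 & A3) | (A4 | A5) = a + b − a·b on (0.0598, 0.4302) = 0.4643
  ~((A5 & A3) | (A4 | A5)) = 1 − 0.4643 = 0.5357
  → value = 0.5357
Under bounded:
  A5 & A3 = max(0, a+b−1) on (0.23, 0.26) = 0.00
  A4 | A5 = min(1, a+b) on (0.26, 0.23) = 0.49
  (A5 & A3) | (A4 | A5) = min(1, a+b) on (0.00, 0.49) = 0.49
  ~((A5 & A3) | (A4 | A5)) = 1 − 0.49 = 0.51
  → value = 0.5100
|0.5357 − 0.5100| = 0.026

0.026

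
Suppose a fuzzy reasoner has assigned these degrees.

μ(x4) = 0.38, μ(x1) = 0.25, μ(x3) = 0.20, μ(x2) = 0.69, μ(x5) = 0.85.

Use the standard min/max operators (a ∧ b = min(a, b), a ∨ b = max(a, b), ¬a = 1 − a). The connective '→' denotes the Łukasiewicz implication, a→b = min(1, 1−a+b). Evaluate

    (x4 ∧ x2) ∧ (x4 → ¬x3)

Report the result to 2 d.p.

x4 ∧ x2 = min(a, b) on (0.38, 0.69) = 0.38
¬x3 = 1 − 0.20 = 0.80
x4 → ¬x3  [Łukasiewicz: min(1, 1−a+b)] with a=0.38, b=0.80 → 1.00
(x4 ∧ x2) ∧ (x4 → ¬x3) = min(a, b) on (0.38, 1.00) = 0.38

0.38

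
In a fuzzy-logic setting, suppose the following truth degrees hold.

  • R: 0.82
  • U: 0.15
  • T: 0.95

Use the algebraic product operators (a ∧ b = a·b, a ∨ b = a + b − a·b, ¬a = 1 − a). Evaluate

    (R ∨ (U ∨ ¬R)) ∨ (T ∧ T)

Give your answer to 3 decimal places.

¬R = 1 − 0.8200 = 0.1800
U ∨ ¬R = a + b − a·b on (0.1500, 0.1800) = 0.3030
R ∨ (U ∨ ¬R) = a + b − a·b on (0.8200, 0.3030) = 0.8745
T ∧ T = a·b on (0.9500, 0.9500) = 0.9025
(R ∨ (U ∨ ¬R)) ∨ (T ∧ T) = a + b − a·b on (0.8745, 0.9025) = 0.9878

0.988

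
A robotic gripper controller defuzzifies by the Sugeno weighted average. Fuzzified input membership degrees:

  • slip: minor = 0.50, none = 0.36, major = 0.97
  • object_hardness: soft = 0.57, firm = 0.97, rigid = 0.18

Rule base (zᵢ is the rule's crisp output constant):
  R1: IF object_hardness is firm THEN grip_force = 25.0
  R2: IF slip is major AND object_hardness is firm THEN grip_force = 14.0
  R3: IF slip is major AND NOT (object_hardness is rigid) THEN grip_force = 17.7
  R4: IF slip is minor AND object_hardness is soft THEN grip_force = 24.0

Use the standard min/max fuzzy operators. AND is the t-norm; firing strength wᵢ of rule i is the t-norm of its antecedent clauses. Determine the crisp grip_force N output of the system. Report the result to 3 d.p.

19.737

R1 (z=25.0): firm=0.97 → w = 0.97
R2 (z=14.0): major=0.97, firm=0.97; AND[min(a, b)] → w = 0.97
R3 (z=17.7): major=0.97, ¬rigid=1−0.18=0.82; AND[min(a, b)] → w = 0.82
R4 (z=24.0): minor=0.50, soft=0.57; AND[min(a, b)] → w = 0.50
Weighted average = (0.97·25.0 + 0.97·14.0 + 0.82·17.7 + 0.50·24.0) / (0.97 + 0.97 + 0.82 + 0.50)
  = 64.3440 / 3.2600 = 19.737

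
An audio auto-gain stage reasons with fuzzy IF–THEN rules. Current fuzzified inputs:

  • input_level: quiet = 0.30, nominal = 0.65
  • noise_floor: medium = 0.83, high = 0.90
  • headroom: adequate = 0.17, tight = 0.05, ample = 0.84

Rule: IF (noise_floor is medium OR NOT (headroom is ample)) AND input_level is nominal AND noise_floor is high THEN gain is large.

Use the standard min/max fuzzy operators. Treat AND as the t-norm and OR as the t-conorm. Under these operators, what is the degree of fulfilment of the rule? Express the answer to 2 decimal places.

firing strength: (medium=0.83 OR ¬ample=1−0.84=0.16) = 0.83; AND[min(a, b)] with nominal=0.65, high=0.90 → w = 0.65

0.65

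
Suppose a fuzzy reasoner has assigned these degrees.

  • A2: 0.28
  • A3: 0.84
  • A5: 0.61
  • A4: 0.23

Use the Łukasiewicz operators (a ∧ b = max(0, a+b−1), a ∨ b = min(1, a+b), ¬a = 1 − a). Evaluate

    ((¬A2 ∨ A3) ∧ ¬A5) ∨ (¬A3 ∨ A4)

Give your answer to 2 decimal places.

0.78

¬A2 = 1 − 0.28 = 0.72
¬A2 ∨ A3 = min(1, a+b) on (0.72, 0.84) = 1.00
¬A5 = 1 − 0.61 = 0.39
(¬A2 ∨ A3) ∧ ¬A5 = max(0, a+b−1) on (1.00, 0.39) = 0.39
¬A3 = 1 − 0.84 = 0.16
¬A3 ∨ A4 = min(1, a+b) on (0.16, 0.23) = 0.39
((¬A2 ∨ A3) ∧ ¬A5) ∨ (¬A3 ∨ A4) = min(1, a+b) on (0.39, 0.39) = 0.78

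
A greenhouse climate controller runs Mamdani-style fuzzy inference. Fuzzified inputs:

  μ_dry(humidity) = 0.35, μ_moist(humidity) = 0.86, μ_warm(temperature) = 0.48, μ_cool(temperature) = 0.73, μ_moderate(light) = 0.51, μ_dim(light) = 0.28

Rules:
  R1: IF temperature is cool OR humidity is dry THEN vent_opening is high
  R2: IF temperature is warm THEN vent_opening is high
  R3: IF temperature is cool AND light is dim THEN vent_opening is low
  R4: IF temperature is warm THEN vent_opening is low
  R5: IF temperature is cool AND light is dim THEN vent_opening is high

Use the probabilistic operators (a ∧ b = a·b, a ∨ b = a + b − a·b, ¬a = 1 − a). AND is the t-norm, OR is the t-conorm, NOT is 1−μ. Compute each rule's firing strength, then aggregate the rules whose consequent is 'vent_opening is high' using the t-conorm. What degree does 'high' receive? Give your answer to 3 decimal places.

0.927

R1: cool=0.73, dry=0.35; OR[a + b − a·b] → w = 0.8245
R2: warm=0.48 → w = 0.4800
R3: cool=0.73, dim=0.28; AND[a·b] → w = 0.2044
R4: warm=0.48 → w = 0.4800
R5: cool=0.73, dim=0.28; AND[a·b] → w = 0.2044
Rules with consequent 'high': {R1, R2, R5} → strengths 0.8245, 0.4800, 0.2044
Aggregate via t-conorm [a + b − a·b]: 0.9274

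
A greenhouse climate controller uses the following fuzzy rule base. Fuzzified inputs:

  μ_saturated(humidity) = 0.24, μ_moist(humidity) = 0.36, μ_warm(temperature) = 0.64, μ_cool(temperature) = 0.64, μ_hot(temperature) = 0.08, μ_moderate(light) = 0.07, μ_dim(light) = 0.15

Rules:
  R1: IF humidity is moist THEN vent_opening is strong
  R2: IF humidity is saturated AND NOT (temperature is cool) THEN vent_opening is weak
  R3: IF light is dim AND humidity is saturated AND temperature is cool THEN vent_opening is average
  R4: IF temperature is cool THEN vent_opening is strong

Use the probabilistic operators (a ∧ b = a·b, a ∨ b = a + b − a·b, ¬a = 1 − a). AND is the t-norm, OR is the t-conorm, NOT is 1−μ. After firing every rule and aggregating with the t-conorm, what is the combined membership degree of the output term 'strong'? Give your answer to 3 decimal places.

0.770

R1: moist=0.36 → w = 0.3600
R2: saturated=0.24, ¬cool=1−0.64=0.36; AND[a·b] → w = 0.0864
R3: dim=0.15, saturated=0.24, cool=0.64; AND[a·b] → w = 0.0230
R4: cool=0.64 → w = 0.6400
Rules with consequent 'strong': {R1, R4} → strengths 0.3600, 0.6400
Aggregate via t-conorm [a + b − a·b]: 0.7696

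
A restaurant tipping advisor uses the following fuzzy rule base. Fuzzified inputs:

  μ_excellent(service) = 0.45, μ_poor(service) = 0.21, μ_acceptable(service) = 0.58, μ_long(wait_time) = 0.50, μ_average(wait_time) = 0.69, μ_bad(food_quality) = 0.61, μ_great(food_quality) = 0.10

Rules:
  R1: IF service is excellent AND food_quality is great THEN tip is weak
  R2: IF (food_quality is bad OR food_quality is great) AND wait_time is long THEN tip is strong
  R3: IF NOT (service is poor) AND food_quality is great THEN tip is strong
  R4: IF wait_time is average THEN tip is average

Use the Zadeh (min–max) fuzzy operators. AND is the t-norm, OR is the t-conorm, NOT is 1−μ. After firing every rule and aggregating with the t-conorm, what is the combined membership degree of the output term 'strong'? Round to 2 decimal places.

R1: excellent=0.45, great=0.10; AND[min(a, b)] → w = 0.10
R2: (bad=0.61 OR great=0.10) = 0.61; AND[min(a, b)] with long=0.50 → w = 0.50
R3: ¬poor=1−0.21=0.79, great=0.10; AND[min(a, b)] → w = 0.10
R4: average=0.69 → w = 0.69
Rules with consequent 'strong': {R2, R3} → strengths 0.50, 0.10
Aggregate via t-conorm [max(a, b)]: 0.50

0.50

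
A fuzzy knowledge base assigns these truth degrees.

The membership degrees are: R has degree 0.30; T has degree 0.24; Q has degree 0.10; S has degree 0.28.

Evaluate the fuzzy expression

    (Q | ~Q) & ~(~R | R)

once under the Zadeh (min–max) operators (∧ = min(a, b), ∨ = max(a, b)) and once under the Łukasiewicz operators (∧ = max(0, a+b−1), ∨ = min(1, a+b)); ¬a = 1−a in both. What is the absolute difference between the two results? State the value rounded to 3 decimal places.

0.300

Under Zadeh (min–max):
  ~Q = 1 − 0.10 = 0.90
  Q | ~Q = max(a, b) on (0.10, 0.90) = 0.90
  ~R = 1 − 0.30 = 0.70
  ~R | R = max(a, b) on (0.70, 0.30) = 0.70
  ~(~R | R) = 1 − 0.70 = 0.30
  (Q | ~Q) & ~(~R | R) = min(a, b) on (0.90, 0.30) = 0.30
  → value = 0.3000
Under Łukasiewicz:
  ~Q = 1 − 0.10 = 0.90
  Q | ~Q = min(1, a+b) on (0.10, 0.90) = 1.00
  ~R = 1 − 0.30 = 0.70
  ~R | R = min(1, a+b) on (0.70, 0.30) = 1.00
  ~(~R | R) = 1 − 1.00 = 0.00
  (Q | ~Q) & ~(~R | R) = max(0, a+b−1) on (1.00, 0.00) = 0.00
  → value = 0.0000
|0.3000 − 0.0000| = 0.300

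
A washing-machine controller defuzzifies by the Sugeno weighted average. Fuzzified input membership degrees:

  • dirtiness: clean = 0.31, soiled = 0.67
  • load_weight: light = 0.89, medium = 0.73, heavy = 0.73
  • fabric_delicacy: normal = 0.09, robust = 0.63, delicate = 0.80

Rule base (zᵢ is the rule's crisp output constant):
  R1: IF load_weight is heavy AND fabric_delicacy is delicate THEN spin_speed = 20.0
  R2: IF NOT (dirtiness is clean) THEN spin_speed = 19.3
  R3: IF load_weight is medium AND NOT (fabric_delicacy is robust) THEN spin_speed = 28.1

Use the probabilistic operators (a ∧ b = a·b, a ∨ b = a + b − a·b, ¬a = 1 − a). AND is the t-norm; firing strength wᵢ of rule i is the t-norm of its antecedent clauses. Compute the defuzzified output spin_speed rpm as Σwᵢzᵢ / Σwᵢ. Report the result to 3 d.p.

R1 (z=20.0): heavy=0.73, delicate=0.80; AND[a·b] → w = 0.5840
R2 (z=19.3): ¬clean=1−0.31=0.69 → w = 0.6900
R3 (z=28.1): medium=0.73, ¬robust=1−0.63=0.37; AND[a·b] → w = 0.2701
Weighted average = (0.5840·20.0 + 0.6900·19.3 + 0.2701·28.1) / (0.5840 + 0.6900 + 0.2701)
  = 32.5868 / 1.5441 = 21.104

21.104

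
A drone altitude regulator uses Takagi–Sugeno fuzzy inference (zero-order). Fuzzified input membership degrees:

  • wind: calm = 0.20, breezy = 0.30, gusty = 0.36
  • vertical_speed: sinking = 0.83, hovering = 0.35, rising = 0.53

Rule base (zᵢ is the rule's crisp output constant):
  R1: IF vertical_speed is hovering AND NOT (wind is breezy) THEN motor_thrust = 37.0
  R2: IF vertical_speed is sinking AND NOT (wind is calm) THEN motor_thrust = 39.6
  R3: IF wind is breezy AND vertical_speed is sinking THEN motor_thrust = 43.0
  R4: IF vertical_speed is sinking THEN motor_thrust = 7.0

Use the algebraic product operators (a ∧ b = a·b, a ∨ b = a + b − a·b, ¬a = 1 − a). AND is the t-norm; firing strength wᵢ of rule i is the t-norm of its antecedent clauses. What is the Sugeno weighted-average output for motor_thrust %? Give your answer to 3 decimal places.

R1 (z=37.0): hovering=0.35, ¬breezy=1−0.30=0.70; AND[a·b] → w = 0.2450
R2 (z=39.6): sinking=0.83, ¬calm=1−0.20=0.80; AND[a·b] → w = 0.6640
R3 (z=43.0): breezy=0.30, sinking=0.83; AND[a·b] → w = 0.2490
R4 (z=7.0): sinking=0.83 → w = 0.8300
Weighted average = (0.2450·37.0 + 0.6640·39.6 + 0.2490·43.0 + 0.8300·7.0) / (0.2450 + 0.6640 + 0.2490 + 0.8300)
  = 51.8764 / 1.9880 = 26.095

26.095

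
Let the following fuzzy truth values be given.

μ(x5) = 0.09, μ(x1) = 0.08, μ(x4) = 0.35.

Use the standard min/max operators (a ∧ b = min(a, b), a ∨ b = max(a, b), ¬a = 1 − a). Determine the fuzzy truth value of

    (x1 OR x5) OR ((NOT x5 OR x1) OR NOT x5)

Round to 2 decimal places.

0.91

x1 OR x5 = max(a, b) on (0.08, 0.09) = 0.09
NOT x5 = 1 − 0.09 = 0.91
NOT x5 OR x1 = max(a, b) on (0.91, 0.08) = 0.91
NOT x5 = 1 − 0.09 = 0.91
(NOT x5 OR x1) OR NOT x5 = max(a, b) on (0.91, 0.91) = 0.91
(x1 OR x5) OR ((NOT x5 OR x1) OR NOT x5) = max(a, b) on (0.09, 0.91) = 0.91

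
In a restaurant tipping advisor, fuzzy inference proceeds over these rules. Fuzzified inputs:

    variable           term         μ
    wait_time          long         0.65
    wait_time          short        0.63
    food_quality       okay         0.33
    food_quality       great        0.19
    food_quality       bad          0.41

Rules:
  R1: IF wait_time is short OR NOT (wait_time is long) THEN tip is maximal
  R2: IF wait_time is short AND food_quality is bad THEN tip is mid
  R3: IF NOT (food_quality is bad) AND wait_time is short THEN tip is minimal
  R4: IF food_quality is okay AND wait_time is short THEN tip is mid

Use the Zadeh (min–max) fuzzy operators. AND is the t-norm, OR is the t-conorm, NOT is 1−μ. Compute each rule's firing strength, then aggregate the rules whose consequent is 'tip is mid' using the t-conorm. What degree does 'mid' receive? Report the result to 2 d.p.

R1: short=0.63, ¬long=1−0.65=0.35; OR[max(a, b)] → w = 0.63
R2: short=0.63, bad=0.41; AND[min(a, b)] → w = 0.41
R3: ¬bad=1−0.41=0.59, short=0.63; AND[min(a, b)] → w = 0.59
R4: okay=0.33, short=0.63; AND[min(a, b)] → w = 0.33
Rules with consequent 'mid': {R2, R4} → strengths 0.41, 0.33
Aggregate via t-conorm [max(a, b)]: 0.41

0.41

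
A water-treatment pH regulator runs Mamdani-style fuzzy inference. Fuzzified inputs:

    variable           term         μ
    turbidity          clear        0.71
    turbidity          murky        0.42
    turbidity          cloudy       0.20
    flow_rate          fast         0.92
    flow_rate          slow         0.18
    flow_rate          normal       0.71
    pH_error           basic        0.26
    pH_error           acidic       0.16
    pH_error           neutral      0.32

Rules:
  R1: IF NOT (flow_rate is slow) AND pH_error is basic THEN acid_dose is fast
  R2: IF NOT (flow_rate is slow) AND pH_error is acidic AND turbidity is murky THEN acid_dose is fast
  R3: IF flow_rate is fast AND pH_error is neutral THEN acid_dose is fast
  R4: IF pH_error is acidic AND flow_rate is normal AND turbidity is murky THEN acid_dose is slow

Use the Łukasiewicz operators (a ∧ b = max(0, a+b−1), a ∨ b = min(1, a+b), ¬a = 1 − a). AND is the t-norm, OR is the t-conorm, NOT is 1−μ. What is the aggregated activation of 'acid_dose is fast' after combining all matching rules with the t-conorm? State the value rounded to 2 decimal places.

0.32

R1: ¬slow=1−0.18=0.82, basic=0.26; AND[max(0, a+b−1)] → w = 0.08
R2: ¬slow=1−0.18=0.82, acidic=0.16, murky=0.42; AND[max(0, a+b−1)] → w = 0.00
R3: fast=0.92, neutral=0.32; AND[max(0, a+b−1)] → w = 0.24
R4: acidic=0.16, normal=0.71, murky=0.42; AND[max(0, a+b−1)] → w = 0.00
Rules with consequent 'fast': {R1, R2, R3} → strengths 0.08, 0.00, 0.24
Aggregate via t-conorm [min(1, a+b)]: 0.32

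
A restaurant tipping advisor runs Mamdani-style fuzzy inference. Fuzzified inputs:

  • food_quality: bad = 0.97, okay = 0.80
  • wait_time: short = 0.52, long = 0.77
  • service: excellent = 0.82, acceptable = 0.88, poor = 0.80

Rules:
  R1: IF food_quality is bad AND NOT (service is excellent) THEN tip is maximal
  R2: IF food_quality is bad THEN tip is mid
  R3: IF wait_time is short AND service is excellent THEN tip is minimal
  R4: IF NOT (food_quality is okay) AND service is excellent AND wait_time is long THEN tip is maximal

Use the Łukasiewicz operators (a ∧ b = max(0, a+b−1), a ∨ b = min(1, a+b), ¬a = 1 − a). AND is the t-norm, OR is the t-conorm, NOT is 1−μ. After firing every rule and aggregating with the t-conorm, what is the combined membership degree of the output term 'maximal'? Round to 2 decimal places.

R1: bad=0.97, ¬excellent=1−0.82=0.18; AND[max(0, a+b−1)] → w = 0.15
R2: bad=0.97 → w = 0.97
R3: short=0.52, excellent=0.82; AND[max(0, a+b−1)] → w = 0.34
R4: ¬okay=1−0.80=0.20, excellent=0.82, long=0.77; AND[max(0, a+b−1)] → w = 0.00
Rules with consequent 'maximal': {R1, R4} → strengths 0.15, 0.00
Aggregate via t-conorm [min(1, a+b)]: 0.15

0.15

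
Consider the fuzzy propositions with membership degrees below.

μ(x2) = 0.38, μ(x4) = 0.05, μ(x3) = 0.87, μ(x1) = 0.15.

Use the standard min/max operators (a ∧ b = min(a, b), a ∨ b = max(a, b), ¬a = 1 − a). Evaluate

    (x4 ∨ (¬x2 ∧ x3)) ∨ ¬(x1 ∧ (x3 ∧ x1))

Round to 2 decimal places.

¬x2 = 1 − 0.38 = 0.62
¬x2 ∧ x3 = min(a, b) on (0.62, 0.87) = 0.62
x4 ∨ (¬x2 ∧ x3) = max(a, b) on (0.05, 0.62) = 0.62
x3 ∧ x1 = min(a, b) on (0.87, 0.15) = 0.15
x1 ∧ (x3 ∧ x1) = min(a, b) on (0.15, 0.15) = 0.15
¬(x1 ∧ (x3 ∧ x1)) = 1 − 0.15 = 0.85
(x4 ∨ (¬x2 ∧ x3)) ∨ ¬(x1 ∧ (x3 ∧ x1)) = max(a, b) on (0.62, 0.85) = 0.85

0.85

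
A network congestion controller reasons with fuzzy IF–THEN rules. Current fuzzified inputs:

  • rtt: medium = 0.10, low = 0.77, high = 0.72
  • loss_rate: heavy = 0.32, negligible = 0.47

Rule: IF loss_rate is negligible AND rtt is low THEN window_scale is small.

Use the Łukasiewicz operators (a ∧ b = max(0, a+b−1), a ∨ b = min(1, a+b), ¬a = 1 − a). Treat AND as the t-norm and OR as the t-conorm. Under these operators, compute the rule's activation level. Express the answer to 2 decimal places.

0.24

firing strength: negligible=0.47, low=0.77; AND[max(0, a+b−1)] → w = 0.24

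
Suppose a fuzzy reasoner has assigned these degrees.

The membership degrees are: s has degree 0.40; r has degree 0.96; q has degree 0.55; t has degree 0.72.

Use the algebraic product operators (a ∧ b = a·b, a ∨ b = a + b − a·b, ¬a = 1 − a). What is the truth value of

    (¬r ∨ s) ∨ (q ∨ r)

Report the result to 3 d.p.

0.990

¬r = 1 − 0.9600 = 0.0400
¬r ∨ s = a + b − a·b on (0.0400, 0.4000) = 0.4240
q ∨ r = a + b − a·b on (0.5500, 0.9600) = 0.9820
(¬r ∨ s) ∨ (q ∨ r) = a + b − a·b on (0.4240, 0.9820) = 0.9896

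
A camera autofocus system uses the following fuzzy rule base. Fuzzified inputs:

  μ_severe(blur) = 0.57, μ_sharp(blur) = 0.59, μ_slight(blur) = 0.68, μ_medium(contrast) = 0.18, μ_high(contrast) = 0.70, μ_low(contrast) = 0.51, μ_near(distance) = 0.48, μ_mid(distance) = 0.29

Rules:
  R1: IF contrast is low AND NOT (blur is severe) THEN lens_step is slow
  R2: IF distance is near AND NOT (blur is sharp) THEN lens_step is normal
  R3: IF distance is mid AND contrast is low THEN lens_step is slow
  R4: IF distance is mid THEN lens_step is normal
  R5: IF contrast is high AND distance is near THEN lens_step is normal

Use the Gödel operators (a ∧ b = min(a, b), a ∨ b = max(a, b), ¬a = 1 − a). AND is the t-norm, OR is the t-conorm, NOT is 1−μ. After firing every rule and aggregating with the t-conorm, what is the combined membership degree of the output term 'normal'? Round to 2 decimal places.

0.48

R1: low=0.51, ¬severe=1−0.57=0.43; AND[min(a, b)] → w = 0.43
R2: near=0.48, ¬sharp=1−0.59=0.41; AND[min(a, b)] → w = 0.41
R3: mid=0.29, low=0.51; AND[min(a, b)] → w = 0.29
R4: mid=0.29 → w = 0.29
R5: high=0.70, near=0.48; AND[min(a, b)] → w = 0.48
Rules with consequent 'normal': {R2, R4, R5} → strengths 0.41, 0.29, 0.48
Aggregate via t-conorm [max(a, b)]: 0.48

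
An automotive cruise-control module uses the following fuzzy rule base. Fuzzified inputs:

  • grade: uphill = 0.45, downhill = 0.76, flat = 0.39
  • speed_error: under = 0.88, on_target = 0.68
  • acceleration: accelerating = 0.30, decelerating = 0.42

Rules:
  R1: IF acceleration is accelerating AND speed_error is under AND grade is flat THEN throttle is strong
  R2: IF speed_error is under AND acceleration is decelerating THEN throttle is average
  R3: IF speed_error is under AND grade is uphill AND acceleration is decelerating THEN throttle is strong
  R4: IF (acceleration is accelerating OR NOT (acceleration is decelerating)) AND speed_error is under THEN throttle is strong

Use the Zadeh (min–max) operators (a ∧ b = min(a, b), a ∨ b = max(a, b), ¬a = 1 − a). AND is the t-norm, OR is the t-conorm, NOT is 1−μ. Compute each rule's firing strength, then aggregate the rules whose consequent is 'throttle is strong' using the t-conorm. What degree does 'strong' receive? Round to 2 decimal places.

R1: accelerating=0.30, under=0.88, flat=0.39; AND[min(a, b)] → w = 0.30
R2: under=0.88, decelerating=0.42; AND[min(a, b)] → w = 0.42
R3: under=0.88, uphill=0.45, decelerating=0.42; AND[min(a, b)] → w = 0.42
R4: (accelerating=0.30 OR ¬decelerating=1−0.42=0.58) = 0.58; AND[min(a, b)] with under=0.88 → w = 0.58
Rules with consequent 'strong': {R1, R3, R4} → strengths 0.30, 0.42, 0.58
Aggregate via t-conorm [max(a, b)]: 0.58

0.58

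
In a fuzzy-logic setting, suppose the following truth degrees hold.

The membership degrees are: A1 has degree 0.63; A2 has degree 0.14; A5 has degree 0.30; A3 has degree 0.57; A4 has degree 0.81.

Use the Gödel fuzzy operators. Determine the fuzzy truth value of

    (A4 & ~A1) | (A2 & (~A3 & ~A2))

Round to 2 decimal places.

~A1 = 1 − 0.63 = 0.37
A4 & ~A1 = min(a, b) on (0.81, 0.37) = 0.37
~A3 = 1 − 0.57 = 0.43
~A2 = 1 − 0.14 = 0.86
~A3 & ~A2 = min(a, b) on (0.43, 0.86) = 0.43
A2 & (~A3 & ~A2) = min(a, b) on (0.14, 0.43) = 0.14
(A4 & ~A1) | (A2 & (~A3 & ~A2)) = max(a, b) on (0.37, 0.14) = 0.37

0.37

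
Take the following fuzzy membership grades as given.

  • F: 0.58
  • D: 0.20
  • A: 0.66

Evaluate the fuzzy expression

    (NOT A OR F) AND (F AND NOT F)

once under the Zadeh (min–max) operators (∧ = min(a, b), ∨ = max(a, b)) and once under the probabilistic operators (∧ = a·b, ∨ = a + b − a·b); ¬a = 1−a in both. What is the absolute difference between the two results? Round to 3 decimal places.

Under Zadeh (min–max):
  NOT A = 1 − 0.66 = 0.34
  NOT A OR F = max(a, b) on (0.34, 0.58) = 0.58
  NOT F = 1 − 0.58 = 0.42
  F AND NOT F = min(a, b) on (0.58, 0.42) = 0.42
  (NOT A OR F) AND (F AND NOT F) = min(a, b) on (0.58, 0.42) = 0.42
  → value = 0.4200
Under probabilistic:
  NOT A = 1 − 0.6600 = 0.3400
  NOT A OR F = a + b − a·b on (0.3400, 0.5800) = 0.7228
  NOT F = 1 − 0.5800 = 0.4200
  F AND NOT F = a·b on (0.5800, 0.4200) = 0.2436
  (NOT A OR F) AND (F AND NOT F) = a·b on (0.7228, 0.2436) = 0.1761
  → value = 0.1761
|0.4200 − 0.1761| = 0.244

0.244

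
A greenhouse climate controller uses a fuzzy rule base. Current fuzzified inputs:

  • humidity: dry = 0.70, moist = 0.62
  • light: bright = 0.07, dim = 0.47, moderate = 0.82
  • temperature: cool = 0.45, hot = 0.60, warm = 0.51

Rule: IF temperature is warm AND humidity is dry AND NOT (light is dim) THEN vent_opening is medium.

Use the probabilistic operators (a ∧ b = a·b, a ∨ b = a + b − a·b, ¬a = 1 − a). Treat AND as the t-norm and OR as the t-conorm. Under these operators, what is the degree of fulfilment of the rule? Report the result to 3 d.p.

0.189

firing strength: warm=0.51, dry=0.70, ¬dim=1−0.47=0.53; AND[a·b] → w = 0.1892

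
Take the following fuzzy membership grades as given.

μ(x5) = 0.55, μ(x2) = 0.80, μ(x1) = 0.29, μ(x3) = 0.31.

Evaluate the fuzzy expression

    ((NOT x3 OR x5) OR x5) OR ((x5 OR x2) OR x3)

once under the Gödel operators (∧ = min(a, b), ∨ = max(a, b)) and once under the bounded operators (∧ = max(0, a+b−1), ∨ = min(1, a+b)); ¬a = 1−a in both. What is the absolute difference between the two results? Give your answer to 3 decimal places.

Under Gödel:
  NOT x3 = 1 − 0.31 = 0.69
  NOT x3 OR x5 = max(a, b) on (0.69, 0.55) = 0.69
  (NOT x3 OR x5) OR x5 = max(a, b) on (0.69, 0.55) = 0.69
  x5 OR x2 = max(a, b) on (0.55, 0.80) = 0.80
  (x5 OR x2) OR x3 = max(a, b) on (0.80, 0.31) = 0.80
  ((NOT x3 OR x5) OR x5) OR ((x5 OR x2) OR x3) = max(a, b) on (0.69, 0.80) = 0.80
  → value = 0.8000
Under bounded:
  NOT x3 = 1 − 0.31 = 0.69
  NOT x3 OR x5 = min(1, a+b) on (0.69, 0.55) = 1.00
  (NOT x3 OR x5) OR x5 = min(1, a+b) on (1.00, 0.55) = 1.00
  x5 OR x2 = min(1, a+b) on (0.55, 0.80) = 1.00
  (x5 OR x2) OR x3 = min(1, a+b) on (1.00, 0.31) = 1.00
  ((NOT x3 OR x5) OR x5) OR ((x5 OR x2) OR x3) = min(1, a+b) on (1.00, 1.00) = 1.00
  → value = 1.0000
|0.8000 − 1.0000| = 0.200

0.200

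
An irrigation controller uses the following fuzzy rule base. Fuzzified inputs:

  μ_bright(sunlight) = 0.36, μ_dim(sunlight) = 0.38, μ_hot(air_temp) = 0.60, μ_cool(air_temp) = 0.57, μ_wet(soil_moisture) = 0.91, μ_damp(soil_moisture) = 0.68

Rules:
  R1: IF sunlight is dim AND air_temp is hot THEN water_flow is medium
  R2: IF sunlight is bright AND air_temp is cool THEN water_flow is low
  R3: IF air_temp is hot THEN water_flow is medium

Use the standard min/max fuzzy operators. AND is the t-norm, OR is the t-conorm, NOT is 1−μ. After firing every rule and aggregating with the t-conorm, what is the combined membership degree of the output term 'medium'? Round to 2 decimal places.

0.60

R1: dim=0.38, hot=0.60; AND[min(a, b)] → w = 0.38
R2: bright=0.36, cool=0.57; AND[min(a, b)] → w = 0.36
R3: hot=0.60 → w = 0.60
Rules with consequent 'medium': {R1, R3} → strengths 0.38, 0.60
Aggregate via t-conorm [max(a, b)]: 0.60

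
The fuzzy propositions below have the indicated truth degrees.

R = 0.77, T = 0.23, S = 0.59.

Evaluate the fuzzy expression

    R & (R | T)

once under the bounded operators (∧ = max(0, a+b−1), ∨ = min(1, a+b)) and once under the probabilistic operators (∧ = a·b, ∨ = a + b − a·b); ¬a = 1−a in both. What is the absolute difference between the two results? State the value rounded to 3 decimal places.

0.136

Under bounded:
  R | T = min(1, a+b) on (0.77, 0.23) = 1.00
  R & (R | T) = max(0, a+b−1) on (0.77, 1.00) = 0.77
  → value = 0.7700
Under probabilistic:
  R | T = a + b − a·b on (0.7700, 0.2300) = 0.8229
  R & (R | T) = a·b on (0.7700, 0.8229) = 0.6336
  → value = 0.6336
|0.7700 − 0.6336| = 0.136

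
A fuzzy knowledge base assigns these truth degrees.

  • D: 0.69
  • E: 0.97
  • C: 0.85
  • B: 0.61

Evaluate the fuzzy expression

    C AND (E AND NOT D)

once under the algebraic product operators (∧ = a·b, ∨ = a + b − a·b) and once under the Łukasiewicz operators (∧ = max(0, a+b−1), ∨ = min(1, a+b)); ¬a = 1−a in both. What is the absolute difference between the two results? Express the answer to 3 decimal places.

0.126

Under algebraic product:
  NOT D = 1 − 0.6900 = 0.3100
  E AND NOT D = a·b on (0.9700, 0.3100) = 0.3007
  C AND (E AND NOT D) = a·b on (0.8500, 0.3007) = 0.2556
  → value = 0.2556
Under Łukasiewicz:
  NOT D = 1 − 0.69 = 0.31
  E AND NOT D = max(0, a+b−1) on (0.97, 0.31) = 0.28
  C AND (E AND NOT D) = max(0, a+b−1) on (0.85, 0.28) = 0.13
  → value = 0.1300
|0.2556 − 0.1300| = 0.126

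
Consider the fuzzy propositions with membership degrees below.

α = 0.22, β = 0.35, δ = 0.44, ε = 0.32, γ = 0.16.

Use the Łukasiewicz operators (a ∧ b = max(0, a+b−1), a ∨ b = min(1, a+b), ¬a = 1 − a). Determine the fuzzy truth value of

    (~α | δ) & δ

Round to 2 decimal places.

0.44

~α = 1 − 0.22 = 0.78
~α | δ = min(1, a+b) on (0.78, 0.44) = 1.00
(~α | δ) & δ = max(0, a+b−1) on (1.00, 0.44) = 0.44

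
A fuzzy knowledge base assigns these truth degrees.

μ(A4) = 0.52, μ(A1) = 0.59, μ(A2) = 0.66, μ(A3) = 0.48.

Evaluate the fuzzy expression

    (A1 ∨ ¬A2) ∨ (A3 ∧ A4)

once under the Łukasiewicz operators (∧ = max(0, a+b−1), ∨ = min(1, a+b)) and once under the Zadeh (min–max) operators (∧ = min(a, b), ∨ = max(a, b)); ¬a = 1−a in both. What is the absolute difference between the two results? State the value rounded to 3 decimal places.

0.340

Under Łukasiewicz:
  ¬A2 = 1 − 0.66 = 0.34
  A1 ∨ ¬A2 = min(1, a+b) on (0.59, 0.34) = 0.93
  A3 ∧ A4 = max(0, a+b−1) on (0.48, 0.52) = 0.00
  (A1 ∨ ¬A2) ∨ (A3 ∧ A4) = min(1, a+b) on (0.93, 0.00) = 0.93
  → value = 0.9300
Under Zadeh (min–max):
  ¬A2 = 1 − 0.66 = 0.34
  A1 ∨ ¬A2 = max(a, b) on (0.59, 0.34) = 0.59
  A3 ∧ A4 = min(a, b) on (0.48, 0.52) = 0.48
  (A1 ∨ ¬A2) ∨ (A3 ∧ A4) = max(a, b) on (0.59, 0.48) = 0.59
  → value = 0.5900
|0.9300 − 0.5900| = 0.340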